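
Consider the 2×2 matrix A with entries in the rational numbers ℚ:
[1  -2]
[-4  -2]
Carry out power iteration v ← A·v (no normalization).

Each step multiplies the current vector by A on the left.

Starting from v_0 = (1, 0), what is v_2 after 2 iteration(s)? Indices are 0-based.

v_2 = (9, 4)

v_0 = (1, 0).
v_1 = A·v_0 = (1, -4).
v_2 = A·v_1 = (9, 4).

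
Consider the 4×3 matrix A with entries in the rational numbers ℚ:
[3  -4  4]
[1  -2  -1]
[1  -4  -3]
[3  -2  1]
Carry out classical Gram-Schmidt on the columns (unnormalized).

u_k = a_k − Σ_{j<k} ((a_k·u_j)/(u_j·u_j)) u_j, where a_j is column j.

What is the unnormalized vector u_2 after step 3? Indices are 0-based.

u_2 = (75/28, -25/28, -5/4, -55/28)

Step 1: u_0 = a_0 = (3, 1, 1, 3).
Step 2: u_1 = a_1 − (-6/5)·u_0 = (-2/5, -4/5, -14/5, 8/5).
Step 3: u_2 = a_2 − (11/20)·u_0 − (23/28)·u_1 = (75/28, -25/28, -5/4, -55/28).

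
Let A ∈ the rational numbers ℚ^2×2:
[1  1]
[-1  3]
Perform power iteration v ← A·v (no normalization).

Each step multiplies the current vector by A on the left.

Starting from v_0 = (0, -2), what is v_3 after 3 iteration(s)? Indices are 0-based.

v_0 = (0, -2).
v_1 = A·v_0 = (-2, -6).
v_2 = A·v_1 = (-8, -16).
v_3 = A·v_2 = (-24, -40).

v_3 = (-24, -40)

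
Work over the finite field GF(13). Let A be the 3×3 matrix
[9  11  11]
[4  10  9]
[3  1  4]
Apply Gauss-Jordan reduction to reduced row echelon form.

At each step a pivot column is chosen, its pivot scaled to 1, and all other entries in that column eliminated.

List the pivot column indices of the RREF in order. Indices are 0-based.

pivot(0,0)=9: scale R0 → (1, 7, 7)
  clear (1,0): R1 −= (4)R0 → (0, 8, 7)
  clear (2,0): R2 −= (3)R0 → (0, 6, 9)
pivot(1,1)=8: scale R1 → (0, 1, 9)
  clear (0,1): R0 −= (7)R1 → (1, 0, 9)
  clear (2,1): R2 −= (6)R1 → (0, 0, 7)
pivot(2,2)=7: scale R2 → (0, 0, 1)
  clear (0,2): R0 −= (9)R2 → (1, 0, 0)
  clear (1,2): R1 −= (9)R2 → (0, 1, 0)

pivot columns: 0, 1, 2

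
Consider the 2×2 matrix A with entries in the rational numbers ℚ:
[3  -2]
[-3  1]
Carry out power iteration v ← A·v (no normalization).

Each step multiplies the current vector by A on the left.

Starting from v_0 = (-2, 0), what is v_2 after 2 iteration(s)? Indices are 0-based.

v_2 = (-30, 24)

v_0 = (-2, 0).
v_1 = A·v_0 = (-6, 6).
v_2 = A·v_1 = (-30, 24).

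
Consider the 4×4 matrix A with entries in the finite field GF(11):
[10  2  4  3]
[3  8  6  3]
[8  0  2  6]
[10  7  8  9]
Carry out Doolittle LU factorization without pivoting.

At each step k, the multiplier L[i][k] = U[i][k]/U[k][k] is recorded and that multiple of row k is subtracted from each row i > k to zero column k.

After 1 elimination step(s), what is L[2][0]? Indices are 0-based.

Step 1: pivot at (0,0) is 10.
  row1 ← row1 − (8)·row0  ⇒  L[1][0]=8, U row1=(0, 3, 7, 1)
  row2 ← row2 − (3)·row0  ⇒  L[2][0]=3, U row2=(0, 5, 1, 8)
  row3 ← row3 − (1)·row0  ⇒  L[3][0]=1, U row3=(0, 5, 4, 6)

L[2][0] = 3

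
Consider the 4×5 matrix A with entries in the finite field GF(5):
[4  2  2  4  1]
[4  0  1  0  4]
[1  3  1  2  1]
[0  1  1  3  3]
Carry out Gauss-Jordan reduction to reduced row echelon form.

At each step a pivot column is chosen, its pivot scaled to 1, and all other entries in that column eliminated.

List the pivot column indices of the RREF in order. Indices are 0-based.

pivot columns: 0, 1, 2

step 1: normalize row 0 (÷4) = (1, 3, 3, 1, 4)
  row 1: subtract 4×row0 = (0, 3, 4, 1, 3)
  row 2: subtract 1×row0 = (0, 0, 3, 1, 2)
step 2: normalize row 1 (÷3) = (0, 1, 3, 2, 1)
  row 0: subtract 3×row1 = (1, 0, 4, 0, 1)
  row 3: subtract 1×row1 = (0, 0, 3, 1, 2)
step 3: normalize row 2 (÷3) = (0, 0, 1, 2, 4)
  row 0: subtract 4×row2 = (1, 0, 0, 2, 0)
  row 1: subtract 3×row2 = (0, 1, 0, 1, 4)
  row 3: subtract 3×row2 = (0, 0, 0, 0, 0)
skip col 3 (zero from row 3)
skip col 4 (zero from row 3)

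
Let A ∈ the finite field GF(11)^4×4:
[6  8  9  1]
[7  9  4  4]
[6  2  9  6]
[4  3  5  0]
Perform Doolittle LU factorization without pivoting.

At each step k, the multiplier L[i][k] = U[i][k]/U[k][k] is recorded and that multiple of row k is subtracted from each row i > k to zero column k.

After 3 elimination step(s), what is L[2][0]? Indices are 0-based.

L[2][0] = 1

Step 1: pivot at (0,0) is 6.
  row1 ← row1 − (3)·row0  ⇒  L[1][0]=3, U row1=(0, 7, 10, 1)
  row2 ← row2 − (1)·row0  ⇒  L[2][0]=1, U row2=(0, 5, 0, 5)
  row3 ← row3 − (8)·row0  ⇒  L[3][0]=8, U row3=(0, 5, 10, 3)
Step 2: pivot at (1,1) is 7.
  row2 ← row2 − (7)·row1  ⇒  L[2][1]=7, U row2=(0, 0, 7, 9)
  row3 ← row3 − (7)·row1  ⇒  L[3][1]=7, U row3=(0, 0, 6, 7)
Step 3: pivot at (2,2) is 7.
  row3 ← row3 − (4)·row2  ⇒  L[3][2]=4, U row3=(0, 0, 0, 4)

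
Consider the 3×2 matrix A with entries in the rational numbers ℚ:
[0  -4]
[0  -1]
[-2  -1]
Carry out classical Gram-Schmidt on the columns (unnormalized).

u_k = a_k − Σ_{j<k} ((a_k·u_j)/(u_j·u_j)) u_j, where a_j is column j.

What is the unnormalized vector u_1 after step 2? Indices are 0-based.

Step 1: u_0 = a_0 = (0, 0, -2).
Step 2: u_1 = a_1 − (1/2)·u_0 = (-4, -1, 0).

u_1 = (-4, -1, 0)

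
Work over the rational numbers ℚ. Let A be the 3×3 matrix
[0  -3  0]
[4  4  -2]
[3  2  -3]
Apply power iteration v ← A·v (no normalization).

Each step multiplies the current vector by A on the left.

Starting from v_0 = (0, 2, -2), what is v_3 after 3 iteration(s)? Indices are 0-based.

v_0 = (0, 2, -2).
v_1 = A·v_0 = (-6, 12, 10).
v_2 = A·v_1 = (-36, 4, -24).
v_3 = A·v_2 = (-12, -80, -28).

v_3 = (-12, -80, -28)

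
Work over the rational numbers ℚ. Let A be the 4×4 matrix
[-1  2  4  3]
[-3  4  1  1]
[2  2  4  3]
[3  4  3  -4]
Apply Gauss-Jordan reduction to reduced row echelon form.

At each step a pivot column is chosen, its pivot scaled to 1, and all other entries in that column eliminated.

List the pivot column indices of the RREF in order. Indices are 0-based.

pivot columns: 0, 1, 2, 3

step 1: normalize row 0 (÷-1) = (1, -2, -4, -3)
  row 1: subtract -3×row0 = (0, -2, -11, -8)
  row 2: subtract 2×row0 = (0, 6, 12, 9)
  row 3: subtract 3×row0 = (0, 10, 15, 5)
step 2: normalize row 1 (÷-2) = (0, 1, 11/2, 4)
  row 0: subtract -2×row1 = (1, 0, 7, 5)
  row 2: subtract 6×row1 = (0, 0, -21, -15)
  row 3: subtract 10×row1 = (0, 0, -40, -35)
step 3: normalize row 2 (÷-21) = (0, 0, 1, 5/7)
  row 0: subtract 7×row2 = (1, 0, 0, 0)
  row 1: subtract 11/2×row2 = (0, 1, 0, 1/14)
  row 3: subtract -40×row2 = (0, 0, 0, -45/7)
step 4: normalize row 3 (÷-45/7) = (0, 0, 0, 1)
  row 1: subtract 1/14×row3 = (0, 1, 0, 0)
  row 2: subtract 5/7×row3 = (0, 0, 1, 0)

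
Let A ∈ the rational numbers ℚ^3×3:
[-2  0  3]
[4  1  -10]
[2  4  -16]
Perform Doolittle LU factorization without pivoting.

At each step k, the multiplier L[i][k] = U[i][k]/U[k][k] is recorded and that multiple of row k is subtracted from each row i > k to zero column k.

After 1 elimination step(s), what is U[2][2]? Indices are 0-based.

U[2][2] = -13

[col 0] pivot -2
  R1 -= -2*R0 → (0, 1, -4)  (L[1][0] := -2)
  R2 -= -1*R0 → (0, 4, -13)  (L[2][0] := -1)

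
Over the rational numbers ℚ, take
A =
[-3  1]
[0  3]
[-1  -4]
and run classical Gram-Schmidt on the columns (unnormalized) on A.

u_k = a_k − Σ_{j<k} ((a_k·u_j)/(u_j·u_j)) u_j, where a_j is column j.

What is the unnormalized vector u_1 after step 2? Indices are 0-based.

Step 1: u_0 = a_0 = (-3, 0, -1).
Step 2: u_1 = a_1 − (1/10)·u_0 = (13/10, 3, -39/10).

u_1 = (13/10, 3, -39/10)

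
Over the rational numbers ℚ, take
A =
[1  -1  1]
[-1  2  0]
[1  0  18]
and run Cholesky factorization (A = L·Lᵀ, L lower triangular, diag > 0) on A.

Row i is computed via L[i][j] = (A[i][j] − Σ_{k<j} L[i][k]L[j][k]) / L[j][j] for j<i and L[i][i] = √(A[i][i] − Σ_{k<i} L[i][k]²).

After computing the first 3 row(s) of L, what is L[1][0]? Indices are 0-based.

L[1][0] = -1

Step 1: L[0][0] = √(1) = 1.
  L[1][0] = (-1) / L[0][0] = -1.
Step 2: L[1][1] = √(1) = 1.
  L[2][0] = (1) / L[0][0] = 1.
  L[2][1] = (1) / L[1][1] = 1.
Step 3: L[2][2] = √(16) = 4.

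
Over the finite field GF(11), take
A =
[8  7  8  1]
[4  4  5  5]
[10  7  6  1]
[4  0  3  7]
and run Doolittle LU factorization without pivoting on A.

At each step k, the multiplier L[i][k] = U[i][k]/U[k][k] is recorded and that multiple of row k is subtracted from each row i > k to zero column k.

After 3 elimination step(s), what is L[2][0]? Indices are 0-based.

L[2][0] = 4

k=0: U[0][0]=8
  eliminate (1,0): mult=6, new row 1: (0, 6, 1, 10); set L[1][0]=6
  eliminate (2,0): mult=4, new row 2: (0, 1, 7, 8); set L[2][0]=4
  eliminate (3,0): mult=6, new row 3: (0, 2, 10, 1); set L[3][0]=6
k=1: U[1][1]=6
  eliminate (2,1): mult=2, new row 2: (0, 0, 5, 10); set L[2][1]=2
  eliminate (3,1): mult=4, new row 3: (0, 0, 6, 5); set L[3][1]=4
k=2: U[2][2]=5
  eliminate (3,2): mult=10, new row 3: (0, 0, 0, 4); set L[3][2]=10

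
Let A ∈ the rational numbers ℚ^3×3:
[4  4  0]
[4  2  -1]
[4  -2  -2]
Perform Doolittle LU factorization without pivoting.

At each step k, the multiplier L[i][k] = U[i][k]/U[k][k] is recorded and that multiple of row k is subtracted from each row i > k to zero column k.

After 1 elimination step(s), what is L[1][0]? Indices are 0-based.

[col 0] pivot 4
  R1 -= 1*R0 → (0, -2, -1)  (L[1][0] := 1)
  R2 -= 1*R0 → (0, -6, -2)  (L[2][0] := 1)

L[1][0] = 1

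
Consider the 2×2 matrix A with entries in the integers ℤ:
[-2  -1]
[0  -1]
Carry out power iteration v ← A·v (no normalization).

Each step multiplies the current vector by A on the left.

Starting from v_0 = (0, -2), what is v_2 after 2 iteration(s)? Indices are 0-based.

v_2 = (-6, -2)

v_0 = (0, -2).
v_1 = A·v_0 = (2, 2).
v_2 = A·v_1 = (-6, -2).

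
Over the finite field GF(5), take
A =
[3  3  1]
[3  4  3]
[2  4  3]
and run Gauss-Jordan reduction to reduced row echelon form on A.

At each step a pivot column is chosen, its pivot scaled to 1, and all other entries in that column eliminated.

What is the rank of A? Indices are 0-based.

rank = 2

step 1: normalize row 0 (÷3) = (1, 1, 2)
  row 1: subtract 3×row0 = (0, 1, 2)
  row 2: subtract 2×row0 = (0, 2, 4)
step 2: normalize row 1 (÷1) = (0, 1, 2)
  row 0: subtract 1×row1 = (1, 0, 0)
  row 2: subtract 2×row1 = (0, 0, 0)
skip col 2 (zero from row 2)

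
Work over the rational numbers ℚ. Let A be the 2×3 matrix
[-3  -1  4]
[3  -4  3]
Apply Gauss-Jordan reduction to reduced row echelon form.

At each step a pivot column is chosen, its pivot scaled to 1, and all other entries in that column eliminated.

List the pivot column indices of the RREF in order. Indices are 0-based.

step 1: normalize row 0 (÷-3) = (1, 1/3, -4/3)
  row 1: subtract 3×row0 = (0, -5, 7)
step 2: normalize row 1 (÷-5) = (0, 1, -7/5)
  row 0: subtract 1/3×row1 = (1, 0, -13/15)

pivot columns: 0, 1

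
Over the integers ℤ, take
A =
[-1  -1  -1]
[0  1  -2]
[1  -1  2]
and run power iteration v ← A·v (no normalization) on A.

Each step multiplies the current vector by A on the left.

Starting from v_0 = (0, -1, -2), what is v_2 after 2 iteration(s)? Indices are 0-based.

v_0 = (0, -1, -2).
v_1 = A·v_0 = (3, 3, -3).
v_2 = A·v_1 = (-3, 9, -6).

v_2 = (-3, 9, -6)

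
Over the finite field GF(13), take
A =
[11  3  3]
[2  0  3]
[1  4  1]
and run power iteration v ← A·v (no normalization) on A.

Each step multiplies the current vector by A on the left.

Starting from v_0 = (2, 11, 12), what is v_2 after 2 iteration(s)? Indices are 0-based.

v_2 = (8, 5, 10)

v_0 = (2, 11, 12).
v_1 = A·v_0 = (0, 1, 6).
v_2 = A·v_1 = (8, 5, 10).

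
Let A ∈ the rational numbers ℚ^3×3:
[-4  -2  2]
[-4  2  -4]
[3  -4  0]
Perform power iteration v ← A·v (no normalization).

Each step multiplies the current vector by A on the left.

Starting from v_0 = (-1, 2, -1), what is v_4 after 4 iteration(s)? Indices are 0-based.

v_4 = (-1444, 3144, -2404)

v_0 = (-1, 2, -1).
v_1 = A·v_0 = (-2, 12, -11).
v_2 = A·v_1 = (-38, 76, -54).
v_3 = A·v_2 = (-108, 520, -418).
v_4 = A·v_3 = (-1444, 3144, -2404).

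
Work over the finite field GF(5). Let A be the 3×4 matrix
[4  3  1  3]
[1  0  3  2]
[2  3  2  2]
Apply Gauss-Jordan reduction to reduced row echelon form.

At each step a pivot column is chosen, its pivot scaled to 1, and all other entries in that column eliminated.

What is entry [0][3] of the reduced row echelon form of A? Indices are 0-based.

step 1: normalize row 0 (÷4) = (1, 2, 4, 2)
  row 1: subtract 1×row0 = (0, 3, 4, 0)
  row 2: subtract 2×row0 = (0, 4, 4, 3)
step 2: normalize row 1 (÷3) = (0, 1, 3, 0)
  row 0: subtract 2×row1 = (1, 0, 3, 2)
  row 2: subtract 4×row1 = (0, 0, 2, 3)
step 3: normalize row 2 (÷2) = (0, 0, 1, 4)
  row 0: subtract 3×row2 = (1, 0, 0, 0)
  row 1: subtract 3×row2 = (0, 1, 0, 3)

M[0][3] = 0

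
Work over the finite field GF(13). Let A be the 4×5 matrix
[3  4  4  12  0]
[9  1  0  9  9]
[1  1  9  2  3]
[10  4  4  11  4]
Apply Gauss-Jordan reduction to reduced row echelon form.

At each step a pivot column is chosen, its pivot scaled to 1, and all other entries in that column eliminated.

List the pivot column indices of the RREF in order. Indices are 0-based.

pivot(0,0)=3: scale R0 → (1, 10, 10, 4, 0)
  clear (1,0): R1 −= (9)R0 → (0, 2, 1, 12, 9)
  clear (2,0): R2 −= (1)R0 → (0, 4, 12, 11, 3)
  clear (3,0): R3 −= (10)R0 → (0, 8, 8, 10, 4)
pivot(1,1)=2: scale R1 → (0, 1, 7, 6, 11)
  clear (0,1): R0 −= (10)R1 → (1, 0, 5, 9, 7)
  clear (2,1): R2 −= (4)R1 → (0, 0, 10, 0, 11)
  clear (3,1): R3 −= (8)R1 → (0, 0, 4, 1, 7)
pivot(2,2)=10: scale R2 → (0, 0, 1, 0, 5)
  clear (0,2): R0 −= (5)R2 → (1, 0, 0, 9, 8)
  clear (1,2): R1 −= (7)R2 → (0, 1, 0, 6, 2)
  clear (3,2): R3 −= (4)R2 → (0, 0, 0, 1, 0)
pivot(3,3)=1: scale R3 → (0, 0, 0, 1, 0)
  clear (0,3): R0 −= (9)R3 → (1, 0, 0, 0, 8)
  clear (1,3): R1 −= (6)R3 → (0, 1, 0, 0, 2)

pivot columns: 0, 1, 2, 3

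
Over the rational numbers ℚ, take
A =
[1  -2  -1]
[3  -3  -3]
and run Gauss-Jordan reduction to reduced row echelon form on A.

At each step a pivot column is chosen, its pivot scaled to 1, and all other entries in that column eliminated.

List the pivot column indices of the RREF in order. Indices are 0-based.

pivot columns: 0, 1

[1] R0 /= 1  ⇒  (1, -2, -1)
     R1 -= 3·R0  ⇒  (0, 3, 0)
[2] R1 /= 3  ⇒  (0, 1, 0)
     R0 -= -2·R1  ⇒  (1, 0, -1)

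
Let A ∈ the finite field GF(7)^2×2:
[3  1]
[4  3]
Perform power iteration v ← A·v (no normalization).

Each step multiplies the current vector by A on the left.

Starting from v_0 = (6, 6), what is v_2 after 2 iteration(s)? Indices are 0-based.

v_0 = (6, 6).
v_1 = A·v_0 = (3, 0).
v_2 = A·v_1 = (2, 5).

v_2 = (2, 5)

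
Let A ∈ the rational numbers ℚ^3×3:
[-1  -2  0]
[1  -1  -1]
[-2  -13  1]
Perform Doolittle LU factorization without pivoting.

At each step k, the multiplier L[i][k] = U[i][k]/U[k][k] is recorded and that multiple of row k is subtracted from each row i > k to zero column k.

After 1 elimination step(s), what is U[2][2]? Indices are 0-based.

U[2][2] = 1

k=0: U[0][0]=-1
  eliminate (1,0): mult=-1, new row 1: (0, -3, -1); set L[1][0]=-1
  eliminate (2,0): mult=2, new row 2: (0, -9, 1); set L[2][0]=2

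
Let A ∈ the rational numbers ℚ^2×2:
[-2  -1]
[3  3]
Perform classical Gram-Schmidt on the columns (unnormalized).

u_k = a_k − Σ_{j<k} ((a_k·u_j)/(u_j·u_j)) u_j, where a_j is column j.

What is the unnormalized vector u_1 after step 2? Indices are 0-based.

Step 1: u_0 = a_0 = (-2, 3).
Step 2: u_1 = a_1 − (11/13)·u_0 = (9/13, 6/13).

u_1 = (9/13, 6/13)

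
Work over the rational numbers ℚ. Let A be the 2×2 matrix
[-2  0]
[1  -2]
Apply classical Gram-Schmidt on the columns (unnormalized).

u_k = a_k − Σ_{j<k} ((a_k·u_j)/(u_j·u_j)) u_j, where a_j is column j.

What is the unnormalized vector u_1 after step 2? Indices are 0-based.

Step 1: u_0 = a_0 = (-2, 1).
Step 2: u_1 = a_1 − (-2/5)·u_0 = (-4/5, -8/5).

u_1 = (-4/5, -8/5)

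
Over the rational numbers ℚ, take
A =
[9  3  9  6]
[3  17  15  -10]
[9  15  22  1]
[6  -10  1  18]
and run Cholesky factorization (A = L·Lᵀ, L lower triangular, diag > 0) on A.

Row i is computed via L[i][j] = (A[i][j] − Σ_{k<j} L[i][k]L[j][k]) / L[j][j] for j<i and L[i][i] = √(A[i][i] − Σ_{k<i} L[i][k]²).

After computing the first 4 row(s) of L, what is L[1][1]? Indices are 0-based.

Step 1: L[0][0] = √(9) = 3.
  L[1][0] = (3) / L[0][0] = 1.
Step 2: L[1][1] = √(16) = 4.
  L[2][0] = (9) / L[0][0] = 3.
  L[2][1] = (12) / L[1][1] = 3.
Step 3: L[2][2] = √(4) = 2.
  L[3][0] = (6) / L[0][0] = 2.
  L[3][1] = (-12) / L[1][1] = -3.
  L[3][2] = (4) / L[2][2] = 2.
Step 4: L[3][3] = √(1) = 1.

L[1][1] = 4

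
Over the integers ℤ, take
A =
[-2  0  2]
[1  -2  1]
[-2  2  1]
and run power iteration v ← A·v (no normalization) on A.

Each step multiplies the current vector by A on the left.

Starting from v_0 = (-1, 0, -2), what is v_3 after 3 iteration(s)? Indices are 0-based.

v_3 = (-12, -6, -2)

v_0 = (-1, 0, -2).
v_1 = A·v_0 = (-2, -3, 0).
v_2 = A·v_1 = (4, 4, -2).
v_3 = A·v_2 = (-12, -6, -2).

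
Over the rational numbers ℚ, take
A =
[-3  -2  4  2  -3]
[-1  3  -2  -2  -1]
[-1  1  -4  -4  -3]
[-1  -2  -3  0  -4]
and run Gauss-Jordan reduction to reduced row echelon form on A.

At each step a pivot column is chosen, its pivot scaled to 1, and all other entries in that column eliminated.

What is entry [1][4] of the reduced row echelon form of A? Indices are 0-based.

M[1][4] = 34/71

[1] R0 /= -3  ⇒  (1, 2/3, -4/3, -2/3, 1)
     R1 -= -1·R0  ⇒  (0, 11/3, -10/3, -8/3, 0)
     R2 -= -1·R0  ⇒  (0, 5/3, -16/3, -14/3, -2)
     R3 -= -1·R0  ⇒  (0, -4/3, -13/3, -2/3, -3)
[2] R1 /= 11/3  ⇒  (0, 1, -10/11, -8/11, 0)
     R0 -= 2/3·R1  ⇒  (1, 0, -8/11, -2/11, 1)
     R2 -= 5/3·R1  ⇒  (0, 0, -42/11, -38/11, -2)
     R3 -= -4/3·R1  ⇒  (0, 0, -61/11, -18/11, -3)
[3] R2 /= -42/11  ⇒  (0, 0, 1, 19/21, 11/21)
     R0 -= -8/11·R2  ⇒  (1, 0, 0, 10/21, 29/21)
     R1 -= -10/11·R2  ⇒  (0, 1, 0, 2/21, 10/21)
     R3 -= -61/11·R2  ⇒  (0, 0, 0, 71/21, -2/21)
[4] R3 /= 71/21  ⇒  (0, 0, 0, 1, -2/71)
     R0 -= 10/21·R3  ⇒  (1, 0, 0, 0, 99/71)
     R1 -= 2/21·R3  ⇒  (0, 1, 0, 0, 34/71)
     R2 -= 19/21·R3  ⇒  (0, 0, 1, 0, 39/71)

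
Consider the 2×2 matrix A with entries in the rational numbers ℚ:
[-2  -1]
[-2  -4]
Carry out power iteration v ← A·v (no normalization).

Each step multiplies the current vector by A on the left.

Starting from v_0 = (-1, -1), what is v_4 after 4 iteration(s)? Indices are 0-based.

v_0 = (-1, -1).
v_1 = A·v_0 = (3, 6).
v_2 = A·v_1 = (-12, -30).
v_3 = A·v_2 = (54, 144).
v_4 = A·v_3 = (-252, -684).

v_4 = (-252, -684)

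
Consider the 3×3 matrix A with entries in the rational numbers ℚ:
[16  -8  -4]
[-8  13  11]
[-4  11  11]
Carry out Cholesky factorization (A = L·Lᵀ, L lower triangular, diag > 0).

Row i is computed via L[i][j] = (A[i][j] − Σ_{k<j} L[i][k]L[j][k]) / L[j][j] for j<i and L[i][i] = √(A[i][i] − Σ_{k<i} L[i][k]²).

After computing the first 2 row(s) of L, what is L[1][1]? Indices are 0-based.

L[1][1] = 3

Step 1: L[0][0] = √(16) = 4.
  L[1][0] = (-8) / L[0][0] = -2.
Step 2: L[1][1] = √(9) = 3.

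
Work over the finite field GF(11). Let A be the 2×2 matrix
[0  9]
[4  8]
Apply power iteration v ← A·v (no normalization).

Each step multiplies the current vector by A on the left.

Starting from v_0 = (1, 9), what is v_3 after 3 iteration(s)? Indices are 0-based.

v_0 = (1, 9).
v_1 = A·v_0 = (4, 10).
v_2 = A·v_1 = (2, 8).
v_3 = A·v_2 = (6, 6).

v_3 = (6, 6)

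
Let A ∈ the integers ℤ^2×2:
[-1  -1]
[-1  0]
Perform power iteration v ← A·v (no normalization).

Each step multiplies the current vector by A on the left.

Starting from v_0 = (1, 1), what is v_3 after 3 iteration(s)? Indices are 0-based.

v_0 = (1, 1).
v_1 = A·v_0 = (-2, -1).
v_2 = A·v_1 = (3, 2).
v_3 = A·v_2 = (-5, -3).

v_3 = (-5, -3)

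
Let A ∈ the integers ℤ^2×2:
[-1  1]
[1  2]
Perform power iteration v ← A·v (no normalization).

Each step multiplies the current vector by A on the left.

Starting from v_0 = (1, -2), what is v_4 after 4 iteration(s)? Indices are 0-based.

v_0 = (1, -2).
v_1 = A·v_0 = (-3, -3).
v_2 = A·v_1 = (0, -9).
v_3 = A·v_2 = (-9, -18).
v_4 = A·v_3 = (-9, -45).

v_4 = (-9, -45)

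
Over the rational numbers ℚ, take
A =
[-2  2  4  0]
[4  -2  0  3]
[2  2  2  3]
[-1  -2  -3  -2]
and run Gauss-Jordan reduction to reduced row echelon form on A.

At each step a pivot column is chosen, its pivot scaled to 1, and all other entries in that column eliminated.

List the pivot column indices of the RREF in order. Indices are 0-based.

pivot columns: 0, 1, 2, 3

pivot(0,0)=-2: scale R0 → (1, -1, -2, 0)
  clear (1,0): R1 −= (4)R0 → (0, 2, 8, 3)
  clear (2,0): R2 −= (2)R0 → (0, 4, 6, 3)
  clear (3,0): R3 −= (-1)R0 → (0, -3, -5, -2)
pivot(1,1)=2: scale R1 → (0, 1, 4, 3/2)
  clear (0,1): R0 −= (-1)R1 → (1, 0, 2, 3/2)
  clear (2,1): R2 −= (4)R1 → (0, 0, -10, -3)
  clear (3,1): R3 −= (-3)R1 → (0, 0, 7, 5/2)
pivot(2,2)=-10: scale R2 → (0, 0, 1, 3/10)
  clear (0,2): R0 −= (2)R2 → (1, 0, 0, 9/10)
  clear (1,2): R1 −= (4)R2 → (0, 1, 0, 3/10)
  clear (3,2): R3 −= (7)R2 → (0, 0, 0, 2/5)
pivot(3,3)=2/5: scale R3 → (0, 0, 0, 1)
  clear (0,3): R0 −= (9/10)R3 → (1, 0, 0, 0)
  clear (1,3): R1 −= (3/10)R3 → (0, 1, 0, 0)
  clear (2,3): R2 −= (3/10)R3 → (0, 0, 1, 0)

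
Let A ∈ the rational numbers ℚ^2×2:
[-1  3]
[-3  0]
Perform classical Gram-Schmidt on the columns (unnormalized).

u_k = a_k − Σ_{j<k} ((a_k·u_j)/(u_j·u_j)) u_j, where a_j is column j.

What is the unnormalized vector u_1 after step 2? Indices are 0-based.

u_1 = (27/10, -9/10)

Step 1: u_0 = a_0 = (-1, -3).
Step 2: u_1 = a_1 − (-3/10)·u_0 = (27/10, -9/10).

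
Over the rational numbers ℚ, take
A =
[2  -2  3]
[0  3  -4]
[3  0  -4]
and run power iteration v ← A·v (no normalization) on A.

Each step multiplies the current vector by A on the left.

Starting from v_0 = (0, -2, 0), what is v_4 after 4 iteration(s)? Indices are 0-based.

v_0 = (0, -2, 0).
v_1 = A·v_0 = (4, -6, 0).
v_2 = A·v_1 = (20, -18, 12).
v_3 = A·v_2 = (112, -102, 12).
v_4 = A·v_3 = (464, -354, 288).

v_4 = (464, -354, 288)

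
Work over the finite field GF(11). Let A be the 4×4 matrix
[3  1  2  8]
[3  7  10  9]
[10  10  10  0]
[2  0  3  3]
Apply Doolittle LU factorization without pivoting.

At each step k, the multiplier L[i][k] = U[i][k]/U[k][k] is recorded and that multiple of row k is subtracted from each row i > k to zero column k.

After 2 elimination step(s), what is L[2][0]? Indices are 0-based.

k=0: U[0][0]=3
  eliminate (1,0): mult=1, new row 1: (0, 6, 8, 1); set L[1][0]=1
  eliminate (2,0): mult=7, new row 2: (0, 3, 7, 10); set L[2][0]=7
  eliminate (3,0): mult=8, new row 3: (0, 3, 9, 5); set L[3][0]=8
k=1: U[1][1]=6
  eliminate (2,1): mult=6, new row 2: (0, 0, 3, 4); set L[2][1]=6
  eliminate (3,1): mult=6, new row 3: (0, 0, 5, 10); set L[3][1]=6

L[2][0] = 7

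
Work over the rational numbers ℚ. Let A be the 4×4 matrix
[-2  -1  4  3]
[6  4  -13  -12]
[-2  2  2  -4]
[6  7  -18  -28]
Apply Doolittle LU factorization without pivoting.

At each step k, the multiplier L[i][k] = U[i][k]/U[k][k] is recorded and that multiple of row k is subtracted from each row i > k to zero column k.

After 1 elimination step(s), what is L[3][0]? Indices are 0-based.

L[3][0] = -3

k=0: U[0][0]=-2
  eliminate (1,0): mult=-3, new row 1: (0, 1, -1, -3); set L[1][0]=-3
  eliminate (2,0): mult=1, new row 2: (0, 3, -2, -7); set L[2][0]=1
  eliminate (3,0): mult=-3, new row 3: (0, 4, -6, -19); set L[3][0]=-3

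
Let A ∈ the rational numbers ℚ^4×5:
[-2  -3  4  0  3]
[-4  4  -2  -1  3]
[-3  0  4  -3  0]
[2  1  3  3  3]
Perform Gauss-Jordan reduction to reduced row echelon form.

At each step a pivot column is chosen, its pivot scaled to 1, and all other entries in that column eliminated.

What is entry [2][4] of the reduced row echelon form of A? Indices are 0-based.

M[2][4] = 99/395

[1] R0 /= -2  ⇒  (1, 3/2, -2, 0, -3/2)
     R1 -= -4·R0  ⇒  (0, 10, -10, -1, -3)
     R2 -= -3·R0  ⇒  (0, 9/2, -2, -3, -9/2)
     R3 -= 2·R0  ⇒  (0, -2, 7, 3, 6)
[2] R1 /= 10  ⇒  (0, 1, -1, -1/10, -3/10)
     R0 -= 3/2·R1  ⇒  (1, 0, -1/2, 3/20, -21/20)
     R2 -= 9/2·R1  ⇒  (0, 0, 5/2, -51/20, -63/20)
     R3 -= -2·R1  ⇒  (0, 0, 5, 14/5, 27/5)
[3] R2 /= 5/2  ⇒  (0, 0, 1, -51/50, -63/50)
     R0 -= -1/2·R2  ⇒  (1, 0, 0, -9/25, -42/25)
     R1 -= -1·R2  ⇒  (0, 1, 0, -28/25, -39/25)
     R3 -= 5·R2  ⇒  (0, 0, 0, 79/10, 117/10)
[4] R3 /= 79/10  ⇒  (0, 0, 0, 1, 117/79)
     R0 -= -9/25·R3  ⇒  (1, 0, 0, 0, -453/395)
     R1 -= -28/25·R3  ⇒  (0, 1, 0, 0, 39/395)
     R2 -= -51/50·R3  ⇒  (0, 0, 1, 0, 99/395)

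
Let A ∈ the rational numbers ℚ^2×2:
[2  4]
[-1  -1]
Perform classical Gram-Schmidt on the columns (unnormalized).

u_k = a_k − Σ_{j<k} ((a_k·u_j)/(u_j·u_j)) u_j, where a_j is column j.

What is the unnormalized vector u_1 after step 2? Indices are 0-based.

Step 1: u_0 = a_0 = (2, -1).
Step 2: u_1 = a_1 − (9/5)·u_0 = (2/5, 4/5).

u_1 = (2/5, 4/5)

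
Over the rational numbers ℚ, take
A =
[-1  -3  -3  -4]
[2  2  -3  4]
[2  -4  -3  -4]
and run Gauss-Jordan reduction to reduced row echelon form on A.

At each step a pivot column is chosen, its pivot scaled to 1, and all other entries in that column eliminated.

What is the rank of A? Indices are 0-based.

pivot(0,0)=-1: scale R0 → (1, 3, 3, 4)
  clear (1,0): R1 −= (2)R0 → (0, -4, -9, -4)
  clear (2,0): R2 −= (2)R0 → (0, -10, -9, -12)
pivot(1,1)=-4: scale R1 → (0, 1, 9/4, 1)
  clear (0,1): R0 −= (3)R1 → (1, 0, -15/4, 1)
  clear (2,1): R2 −= (-10)R1 → (0, 0, 27/2, -2)
pivot(2,2)=27/2: scale R2 → (0, 0, 1, -4/27)
  clear (0,2): R0 −= (-15/4)R2 → (1, 0, 0, 4/9)
  clear (1,2): R1 −= (9/4)R2 → (0, 1, 0, 4/3)

rank = 3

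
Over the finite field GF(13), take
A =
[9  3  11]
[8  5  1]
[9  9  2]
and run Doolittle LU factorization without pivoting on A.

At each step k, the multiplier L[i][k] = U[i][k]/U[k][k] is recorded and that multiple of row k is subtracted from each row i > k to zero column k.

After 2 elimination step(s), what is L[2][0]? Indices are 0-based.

[col 0] pivot 9
  R1 -= 11*R0 → (0, 11, 10)  (L[1][0] := 11)
  R2 -= 1*R0 → (0, 6, 4)  (L[2][0] := 1)
[col 1] pivot 11
  R2 -= 10*R1 → (0, 0, 8)  (L[2][1] := 10)

L[2][0] = 1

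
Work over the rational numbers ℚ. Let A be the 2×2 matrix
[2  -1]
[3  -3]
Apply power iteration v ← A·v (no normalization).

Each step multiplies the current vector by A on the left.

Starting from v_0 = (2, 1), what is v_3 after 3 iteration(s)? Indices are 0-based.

v_0 = (2, 1).
v_1 = A·v_0 = (3, 3).
v_2 = A·v_1 = (3, 0).
v_3 = A·v_2 = (6, 9).

v_3 = (6, 9)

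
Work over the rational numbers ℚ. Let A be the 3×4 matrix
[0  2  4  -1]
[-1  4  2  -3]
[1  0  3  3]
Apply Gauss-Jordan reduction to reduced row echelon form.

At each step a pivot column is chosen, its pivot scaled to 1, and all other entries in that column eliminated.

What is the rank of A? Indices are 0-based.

[1] R0 <-> R1
[1] R0 /= -1  ⇒  (1, -4, -2, 3)
     R2 -= 1·R0  ⇒  (0, 4, 5, 0)
[2] R1 /= 2  ⇒  (0, 1, 2, -1/2)
     R0 -= -4·R1  ⇒  (1, 0, 6, 1)
     R2 -= 4·R1  ⇒  (0, 0, -3, 2)
[3] R2 /= -3  ⇒  (0, 0, 1, -2/3)
     R0 -= 6·R2  ⇒  (1, 0, 0, 5)
     R1 -= 2·R2  ⇒  (0, 1, 0, 5/6)

rank = 3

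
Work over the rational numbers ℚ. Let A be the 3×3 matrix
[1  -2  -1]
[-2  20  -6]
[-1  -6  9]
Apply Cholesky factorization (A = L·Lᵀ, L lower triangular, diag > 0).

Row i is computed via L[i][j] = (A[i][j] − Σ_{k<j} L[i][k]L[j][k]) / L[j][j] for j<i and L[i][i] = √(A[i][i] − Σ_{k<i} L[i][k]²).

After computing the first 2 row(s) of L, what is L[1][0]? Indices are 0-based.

L[1][0] = -2

Step 1: L[0][0] = √(1) = 1.
  L[1][0] = (-2) / L[0][0] = -2.
Step 2: L[1][1] = √(16) = 4.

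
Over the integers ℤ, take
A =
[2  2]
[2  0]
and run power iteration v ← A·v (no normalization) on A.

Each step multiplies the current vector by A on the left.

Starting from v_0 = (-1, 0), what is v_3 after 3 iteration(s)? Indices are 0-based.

v_3 = (-24, -16)

v_0 = (-1, 0).
v_1 = A·v_0 = (-2, -2).
v_2 = A·v_1 = (-8, -4).
v_3 = A·v_2 = (-24, -16).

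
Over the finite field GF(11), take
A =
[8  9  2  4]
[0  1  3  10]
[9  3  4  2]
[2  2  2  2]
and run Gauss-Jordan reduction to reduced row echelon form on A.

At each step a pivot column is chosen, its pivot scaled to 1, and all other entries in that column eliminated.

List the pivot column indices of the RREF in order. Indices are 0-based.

pivot(0,0)=8: scale R0 → (1, 8, 3, 6)
  clear (2,0): R2 −= (9)R0 → (0, 8, 10, 3)
  clear (3,0): R3 −= (2)R0 → (0, 8, 7, 1)
pivot(1,1)=1: scale R1 → (0, 1, 3, 10)
  clear (0,1): R0 −= (8)R1 → (1, 0, 1, 3)
  clear (2,1): R2 −= (8)R1 → (0, 0, 8, 0)
  clear (3,1): R3 −= (8)R1 → (0, 0, 5, 9)
pivot(2,2)=8: scale R2 → (0, 0, 1, 0)
  clear (0,2): R0 −= (1)R2 → (1, 0, 0, 3)
  clear (1,2): R1 −= (3)R2 → (0, 1, 0, 10)
  clear (3,2): R3 −= (5)R2 → (0, 0, 0, 9)
pivot(3,3)=9: scale R3 → (0, 0, 0, 1)
  clear (0,3): R0 −= (3)R3 → (1, 0, 0, 0)
  clear (1,3): R1 −= (10)R3 → (0, 1, 0, 0)

pivot columns: 0, 1, 2, 3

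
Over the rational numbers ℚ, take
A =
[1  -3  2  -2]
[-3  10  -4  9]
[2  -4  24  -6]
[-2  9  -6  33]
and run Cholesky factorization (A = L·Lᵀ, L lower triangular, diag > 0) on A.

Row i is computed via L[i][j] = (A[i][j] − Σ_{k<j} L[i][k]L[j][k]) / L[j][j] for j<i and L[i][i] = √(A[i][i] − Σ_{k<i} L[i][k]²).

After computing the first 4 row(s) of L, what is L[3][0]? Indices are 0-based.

L[3][0] = -2

Step 1: L[0][0] = √(1) = 1.
  L[1][0] = (-3) / L[0][0] = -3.
Step 2: L[1][1] = √(1) = 1.
  L[2][0] = (2) / L[0][0] = 2.
  L[2][1] = (2) / L[1][1] = 2.
Step 3: L[2][2] = √(16) = 4.
  L[3][0] = (-2) / L[0][0] = -2.
  L[3][1] = (3) / L[1][1] = 3.
  L[3][2] = (-8) / L[2][2] = -2.
Step 4: L[3][3] = √(16) = 4.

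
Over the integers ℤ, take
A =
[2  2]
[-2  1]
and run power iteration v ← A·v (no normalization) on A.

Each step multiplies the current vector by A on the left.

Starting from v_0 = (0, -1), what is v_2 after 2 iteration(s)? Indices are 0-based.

v_2 = (-6, 3)

v_0 = (0, -1).
v_1 = A·v_0 = (-2, -1).
v_2 = A·v_1 = (-6, 3).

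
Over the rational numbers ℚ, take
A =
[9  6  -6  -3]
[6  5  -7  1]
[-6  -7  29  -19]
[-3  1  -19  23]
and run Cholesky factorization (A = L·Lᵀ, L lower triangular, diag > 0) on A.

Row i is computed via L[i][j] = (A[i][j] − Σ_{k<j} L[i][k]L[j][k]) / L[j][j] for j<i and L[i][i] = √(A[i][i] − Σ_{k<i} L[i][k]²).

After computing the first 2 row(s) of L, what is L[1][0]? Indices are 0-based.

Step 1: L[0][0] = √(9) = 3.
  L[1][0] = (6) / L[0][0] = 2.
Step 2: L[1][1] = √(1) = 1.

L[1][0] = 2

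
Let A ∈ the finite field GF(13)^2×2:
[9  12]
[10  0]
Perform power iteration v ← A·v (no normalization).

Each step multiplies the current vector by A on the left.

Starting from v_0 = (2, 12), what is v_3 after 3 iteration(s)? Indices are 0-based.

v_3 = (12, 2)

v_0 = (2, 12).
v_1 = A·v_0 = (6, 7).
v_2 = A·v_1 = (8, 8).
v_3 = A·v_2 = (12, 2).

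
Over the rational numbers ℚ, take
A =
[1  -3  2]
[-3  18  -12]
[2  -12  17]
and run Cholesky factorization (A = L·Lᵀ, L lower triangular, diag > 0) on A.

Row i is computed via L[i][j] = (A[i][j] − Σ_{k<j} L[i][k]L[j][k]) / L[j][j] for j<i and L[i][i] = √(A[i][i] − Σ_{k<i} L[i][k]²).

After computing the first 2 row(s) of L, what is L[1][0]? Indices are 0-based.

Step 1: L[0][0] = √(1) = 1.
  L[1][0] = (-3) / L[0][0] = -3.
Step 2: L[1][1] = √(9) = 3.

L[1][0] = -3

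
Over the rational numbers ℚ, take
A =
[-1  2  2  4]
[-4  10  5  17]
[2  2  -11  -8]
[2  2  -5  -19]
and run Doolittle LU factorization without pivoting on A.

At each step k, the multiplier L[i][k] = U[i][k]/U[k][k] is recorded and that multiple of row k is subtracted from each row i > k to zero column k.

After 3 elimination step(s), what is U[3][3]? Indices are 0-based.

[col 0] pivot -1
  R1 -= 4*R0 → (0, 2, -3, 1)  (L[1][0] := 4)
  R2 -= -2*R0 → (0, 6, -7, 0)  (L[2][0] := -2)
  R3 -= -2*R0 → (0, 6, -1, -11)  (L[3][0] := -2)
[col 1] pivot 2
  R2 -= 3*R1 → (0, 0, 2, -3)  (L[2][1] := 3)
  R3 -= 3*R1 → (0, 0, 8, -14)  (L[3][1] := 3)
[col 2] pivot 2
  R3 -= 4*R2 → (0, 0, 0, -2)  (L[3][2] := 4)

U[3][3] = -2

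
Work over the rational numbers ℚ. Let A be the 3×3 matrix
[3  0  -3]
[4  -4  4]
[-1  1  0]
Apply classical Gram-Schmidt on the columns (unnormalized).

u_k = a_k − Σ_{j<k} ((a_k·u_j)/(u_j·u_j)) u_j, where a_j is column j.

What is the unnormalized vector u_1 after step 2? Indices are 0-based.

u_1 = (51/26, -18/13, 9/26)

Step 1: u_0 = a_0 = (3, 4, -1).
Step 2: u_1 = a_1 − (-17/26)·u_0 = (51/26, -18/13, 9/26).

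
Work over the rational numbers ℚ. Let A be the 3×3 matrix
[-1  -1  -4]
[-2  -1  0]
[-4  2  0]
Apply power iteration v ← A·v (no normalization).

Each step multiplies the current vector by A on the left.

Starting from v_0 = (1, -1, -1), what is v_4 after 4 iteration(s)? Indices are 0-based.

v_4 = (369, -81, -302)

v_0 = (1, -1, -1).
v_1 = A·v_0 = (4, -1, -6).
v_2 = A·v_1 = (21, -7, -18).
v_3 = A·v_2 = (58, -35, -98).
v_4 = A·v_3 = (369, -81, -302).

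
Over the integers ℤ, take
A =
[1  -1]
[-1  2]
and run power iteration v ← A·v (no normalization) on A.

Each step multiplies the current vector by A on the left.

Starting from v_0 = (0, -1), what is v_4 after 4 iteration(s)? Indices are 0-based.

v_0 = (0, -1).
v_1 = A·v_0 = (1, -2).
v_2 = A·v_1 = (3, -5).
v_3 = A·v_2 = (8, -13).
v_4 = A·v_3 = (21, -34).

v_4 = (21, -34)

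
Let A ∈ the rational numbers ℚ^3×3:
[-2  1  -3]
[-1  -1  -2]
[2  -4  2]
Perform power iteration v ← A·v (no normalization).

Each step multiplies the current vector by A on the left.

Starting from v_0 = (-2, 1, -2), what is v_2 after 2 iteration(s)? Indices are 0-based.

v_0 = (-2, 1, -2).
v_1 = A·v_0 = (11, 5, -12).
v_2 = A·v_1 = (19, 8, -22).

v_2 = (19, 8, -22)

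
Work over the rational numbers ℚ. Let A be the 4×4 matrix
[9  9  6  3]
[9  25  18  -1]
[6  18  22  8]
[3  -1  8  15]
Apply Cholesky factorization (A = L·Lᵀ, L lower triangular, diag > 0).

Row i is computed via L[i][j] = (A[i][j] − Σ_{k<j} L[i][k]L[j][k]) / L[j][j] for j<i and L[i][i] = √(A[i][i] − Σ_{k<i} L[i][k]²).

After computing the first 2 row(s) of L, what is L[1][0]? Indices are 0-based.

Step 1: L[0][0] = √(9) = 3.
  L[1][0] = (9) / L[0][0] = 3.
Step 2: L[1][1] = √(16) = 4.

L[1][0] = 3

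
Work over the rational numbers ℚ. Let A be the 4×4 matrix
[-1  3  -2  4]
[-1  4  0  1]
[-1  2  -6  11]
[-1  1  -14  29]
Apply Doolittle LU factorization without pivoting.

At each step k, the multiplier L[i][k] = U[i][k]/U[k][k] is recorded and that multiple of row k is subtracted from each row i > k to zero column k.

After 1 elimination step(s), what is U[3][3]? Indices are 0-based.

Step 1: pivot at (0,0) is -1.
  row1 ← row1 − (1)·row0  ⇒  L[1][0]=1, U row1=(0, 1, 2, -3)
  row2 ← row2 − (1)·row0  ⇒  L[2][0]=1, U row2=(0, -1, -4, 7)
  row3 ← row3 − (1)·row0  ⇒  L[3][0]=1, U row3=(0, -2, -12, 25)

U[3][3] = 25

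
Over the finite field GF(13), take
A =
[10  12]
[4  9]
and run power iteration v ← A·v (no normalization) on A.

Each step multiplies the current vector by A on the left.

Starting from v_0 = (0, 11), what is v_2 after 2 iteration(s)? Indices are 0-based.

v_0 = (0, 11).
v_1 = A·v_0 = (2, 8).
v_2 = A·v_1 = (12, 2).

v_2 = (12, 2)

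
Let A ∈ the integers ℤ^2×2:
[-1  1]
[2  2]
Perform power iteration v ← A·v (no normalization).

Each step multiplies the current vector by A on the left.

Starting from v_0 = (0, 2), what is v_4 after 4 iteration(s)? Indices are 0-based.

v_4 = (18, 76)

v_0 = (0, 2).
v_1 = A·v_0 = (2, 4).
v_2 = A·v_1 = (2, 12).
v_3 = A·v_2 = (10, 28).
v_4 = A·v_3 = (18, 76).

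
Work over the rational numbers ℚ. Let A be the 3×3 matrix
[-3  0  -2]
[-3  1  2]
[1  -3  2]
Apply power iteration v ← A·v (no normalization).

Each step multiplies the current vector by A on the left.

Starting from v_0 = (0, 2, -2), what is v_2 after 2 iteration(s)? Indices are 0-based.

v_2 = (8, -34, -10)

v_0 = (0, 2, -2).
v_1 = A·v_0 = (4, -2, -10).
v_2 = A·v_1 = (8, -34, -10).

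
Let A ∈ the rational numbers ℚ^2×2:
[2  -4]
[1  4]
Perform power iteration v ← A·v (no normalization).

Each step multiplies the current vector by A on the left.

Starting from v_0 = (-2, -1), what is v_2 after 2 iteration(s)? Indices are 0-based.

v_2 = (24, -24)

v_0 = (-2, -1).
v_1 = A·v_0 = (0, -6).
v_2 = A·v_1 = (24, -24).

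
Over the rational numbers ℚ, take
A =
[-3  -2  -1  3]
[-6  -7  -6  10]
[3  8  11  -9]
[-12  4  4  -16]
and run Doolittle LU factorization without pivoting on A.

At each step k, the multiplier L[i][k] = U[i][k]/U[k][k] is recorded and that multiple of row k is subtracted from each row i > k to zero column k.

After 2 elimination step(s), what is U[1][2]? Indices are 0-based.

Step 1: pivot at (0,0) is -3.
  row1 ← row1 − (2)·row0  ⇒  L[1][0]=2, U row1=(0, -3, -4, 4)
  row2 ← row2 − (-1)·row0  ⇒  L[2][0]=-1, U row2=(0, 6, 10, -6)
  row3 ← row3 − (4)·row0  ⇒  L[3][0]=4, U row3=(0, 12, 8, -28)
Step 2: pivot at (1,1) is -3.
  row2 ← row2 − (-2)·row1  ⇒  L[2][1]=-2, U row2=(0, 0, 2, 2)
  row3 ← row3 − (-4)·row1  ⇒  L[3][1]=-4, U row3=(0, 0, -8, -12)

U[1][2] = -4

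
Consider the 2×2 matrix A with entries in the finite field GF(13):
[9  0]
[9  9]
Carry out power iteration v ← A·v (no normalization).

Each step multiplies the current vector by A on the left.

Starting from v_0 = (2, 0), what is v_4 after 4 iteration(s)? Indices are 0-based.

v_4 = (5, 7)

v_0 = (2, 0).
v_1 = A·v_0 = (5, 5).
v_2 = A·v_1 = (6, 12).
v_3 = A·v_2 = (2, 6).
v_4 = A·v_3 = (5, 7).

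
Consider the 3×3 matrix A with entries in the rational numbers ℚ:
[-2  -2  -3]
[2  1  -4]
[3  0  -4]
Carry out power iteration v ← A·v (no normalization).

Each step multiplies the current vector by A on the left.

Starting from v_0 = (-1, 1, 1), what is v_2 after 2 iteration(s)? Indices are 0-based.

v_2 = (37, 17, 19)

v_0 = (-1, 1, 1).
v_1 = A·v_0 = (-3, -5, -7).
v_2 = A·v_1 = (37, 17, 19).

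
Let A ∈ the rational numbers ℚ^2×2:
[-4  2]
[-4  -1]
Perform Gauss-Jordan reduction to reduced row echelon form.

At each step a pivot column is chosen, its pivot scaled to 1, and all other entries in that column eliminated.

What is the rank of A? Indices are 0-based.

rank = 2

step 1: normalize row 0 (÷-4) = (1, -1/2)
  row 1: subtract -4×row0 = (0, -3)
step 2: normalize row 1 (÷-3) = (0, 1)
  row 0: subtract -1/2×row1 = (1, 0)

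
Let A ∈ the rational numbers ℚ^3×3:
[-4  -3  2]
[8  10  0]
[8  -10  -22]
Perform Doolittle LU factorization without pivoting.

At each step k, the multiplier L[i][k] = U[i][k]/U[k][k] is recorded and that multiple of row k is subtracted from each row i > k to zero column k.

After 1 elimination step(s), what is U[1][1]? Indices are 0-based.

k=0: U[0][0]=-4
  eliminate (1,0): mult=-2, new row 1: (0, 4, 4); set L[1][0]=-2
  eliminate (2,0): mult=-2, new row 2: (0, -16, -18); set L[2][0]=-2

U[1][1] = 4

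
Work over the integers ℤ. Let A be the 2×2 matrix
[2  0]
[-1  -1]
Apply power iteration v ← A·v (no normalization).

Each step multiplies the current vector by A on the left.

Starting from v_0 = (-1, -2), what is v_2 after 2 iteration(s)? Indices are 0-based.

v_0 = (-1, -2).
v_1 = A·v_0 = (-2, 3).
v_2 = A·v_1 = (-4, -1).

v_2 = (-4, -1)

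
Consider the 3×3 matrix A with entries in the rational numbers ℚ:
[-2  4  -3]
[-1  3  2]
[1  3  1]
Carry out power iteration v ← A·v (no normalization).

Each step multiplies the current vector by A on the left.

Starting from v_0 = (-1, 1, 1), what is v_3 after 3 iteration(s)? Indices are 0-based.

v_0 = (-1, 1, 1).
v_1 = A·v_0 = (3, 6, 3).
v_2 = A·v_1 = (9, 21, 24).
v_3 = A·v_2 = (-6, 102, 96).

v_3 = (-6, 102, 96)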